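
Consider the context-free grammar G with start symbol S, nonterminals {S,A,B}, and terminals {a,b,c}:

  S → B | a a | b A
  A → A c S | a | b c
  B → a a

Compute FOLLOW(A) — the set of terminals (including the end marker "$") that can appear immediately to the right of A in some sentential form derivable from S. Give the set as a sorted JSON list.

Compute FIRST by fixpoint:
pass 1:
  A via A→a: +{a}
  A via A→b c: +{b}
  B via B→a a: +{a}
  S via S→B: +{a}
  S via S→b A: +{b}
  FIRST[S]={a,b}  FIRST[A]={a,b}  FIRST[B]={a}
pass 2: (no change)
  FIRST[S]={a,b}  FIRST[A]={a,b}  FIRST[B]={a}

Compute FOLLOW by fixpoint:
FOLLOW(S) := {$}
iter 1:
  A→A c S: FOLLOW(A) ⊇ FIRST(c) = {c}; new: +{c}
  A→A c S: FOLLOW(S) ⊇ FOLLOW(A) ⊇ {c}; new: +{c}
  S→B: FOLLOW(B) ⊇ FOLLOW(S) ⊇ {$,c}; new: +{$,c}
  S→b A: FOLLOW(A) ⊇ FOLLOW(S) ⊇ {$,c}; new: +{$}
  S: {$,c}  A: {$,c}  B: {$,c}
iter 2: (no change)
  S: {$,c}  A: {$,c}  B: {$,c}

FOLLOW(A) = ["$", "c"]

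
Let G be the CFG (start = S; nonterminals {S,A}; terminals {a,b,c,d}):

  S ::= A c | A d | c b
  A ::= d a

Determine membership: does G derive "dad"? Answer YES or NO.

Convert to CNF:
  S -> A T0 | A T2 | T2 T3
  A -> T0 T1
  T0 -> d
  T1 -> a
  T2 -> c
  T3 -> b

CYK fill:
  T[0,0] 'd' = {T0}  orig:{}
  T[1,1] 'a' = {T1}  orig:{}
  T[2,2] 'd' = {T0}  orig:{}
  T[0,1] 'da' = {A}
  T[1,2] 'ad' = ∅
  T[0,2] 'dad' = {S}

S ∈ T[0,2] ⇒ YES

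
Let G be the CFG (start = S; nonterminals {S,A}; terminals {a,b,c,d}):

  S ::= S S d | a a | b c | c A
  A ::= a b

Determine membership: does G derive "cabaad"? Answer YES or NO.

Convert to CNF:
  S -> S X4 | T0 T0 | T1 T3 | T3 A
  A -> T0 T1
  T0 -> a
  T1 -> b
  T2 -> d
  T3 -> c
  X4 -> S T2

CYK fill:
  cell(0,0) c: {T3}  orig:{}
  cell(1,1) a: {T0}  orig:{}
  cell(2,2) b: {T1}  orig:{}
  cell(3,3) a: {T0}  orig:{}
  cell(4,4) a: {T0}  orig:{}
  cell(5,5) d: {T2}  orig:{}
  cell(0,1) ca: ∅
  cell(1,2) ab: {A}
  cell(2,3) ba: ∅
  cell(3,4) aa: {S}
  cell(4,5) ad: ∅
  cell(0,2) cab: {S}
  cell(1,3) aba: ∅
  cell(2,4) baa: ∅
  cell(3,5) aad: {X4}  orig:{}
  cell(0,3) caba: ∅
  cell(1,4) abaa: ∅
  cell(2,5) baad: ∅
  cell(0,4) cabaa: ∅
  cell(1,5) abaad: ∅
  cell(0,5) cabaad: {S}

S ∈ T[0,5] ⇒ YES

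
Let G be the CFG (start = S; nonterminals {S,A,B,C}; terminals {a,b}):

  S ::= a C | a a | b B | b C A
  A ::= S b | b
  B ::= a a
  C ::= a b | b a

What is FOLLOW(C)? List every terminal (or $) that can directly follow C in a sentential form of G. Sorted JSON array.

FIRST sets, iterate to fixpoint:
[1]
  A via A→b: +{b}
  B via B→a a: +{a}
  C via C→a b: +{a}
  C via C→b a: +{b}
  S via S→a C: +{a}
  S via S→b B: +{b}
  S: {a,b}  A: {b}  B: {a}  C: {a,b}
[2]
  A via A→S b: +{a}
  S: {a,b}  A: {a,b}  B: {a}  C: {a,b}
[3] (no change)
  S: {a,b}  A: {a,b}  B: {a}  C: {a,b}

FOLLOW sets:
seed FOLLOW(S) with $
[1]
  A→S b: FOLLOW(S) ⊇ FIRST(b) = {b}; new: +{b}
  S→a C: FOLLOW(C) ⊇ FOLLOW(S) ⊇ {$,b}; new: +{$,b}
  S→b B: FOLLOW(B) ⊇ FOLLOW(S) ⊇ {$,b}; new: +{$,b}
  S→b C A: FOLLOW(C) ⊇ FIRST(A) = {a,b}; new: +{a}
  S→b C A: FOLLOW(A) ⊇ FOLLOW(S) ⊇ {$,b}; new: +{$,b}
  FOLLOW(S)={$,b}  FOLLOW(A)={$,b}  FOLLOW(B)={$,b}  FOLLOW(C)={$,a,b}
[2] (no change)
  FOLLOW(S)={$,b}  FOLLOW(A)={$,b}  FOLLOW(B)={$,b}  FOLLOW(C)={$,a,b}

FOLLOW(C) = ["$", "a", "b"]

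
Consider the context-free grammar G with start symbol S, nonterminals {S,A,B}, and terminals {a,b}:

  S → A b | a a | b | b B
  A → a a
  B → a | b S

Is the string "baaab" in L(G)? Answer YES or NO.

Convert to CNF:
  S -> A T1 | T0 T0 | T1 B | b
  A -> T0 T0
  B -> T1 S | a
  T0 -> a
  T1 -> b

Fill CYK table bottom-up:
  cell(0,0) b: {S,T1}  orig:{S}
  cell(1,1) a: {B,T0}  orig:{B}
  cell(2,2) a: {B,T0}  orig:{B}
  cell(3,3) a: {B,T0}  orig:{B}
  cell(4,4) b: {S,T1}  orig:{S}
  cell(0,1) ba: {S}
  cell(1,2) aa: {A,S}
  cell(2,3) aa: {A,S}
  cell(3,4) ab: ∅
  cell(0,2) baa: {B}
  cell(1,3) aaa: ∅
  cell(2,4) aab: {S}
  cell(0,3) baaa: ∅
  cell(1,4) aaab: ∅
  cell(0,4) baaab: ∅

S ∉ T[0,4] ⇒ NO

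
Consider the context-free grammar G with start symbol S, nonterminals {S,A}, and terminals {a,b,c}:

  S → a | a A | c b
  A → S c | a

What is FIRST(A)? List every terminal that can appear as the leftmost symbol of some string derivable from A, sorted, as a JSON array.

FIRST iteration:
[1]
  A via A→a: +{a}
  S via S→a: +{a}
  S via S→c b: +{c}
  FIRST(S)={a,c}  FIRST(A)={a}
[2]
  A via A→S c: +{c}
  FIRST(S)={a,c}  FIRST(A)={a,c}
[3] (stable)
  FIRST(S)={a,c}  FIRST(A)={a,c}

FIRST(A) = ["a", "c"]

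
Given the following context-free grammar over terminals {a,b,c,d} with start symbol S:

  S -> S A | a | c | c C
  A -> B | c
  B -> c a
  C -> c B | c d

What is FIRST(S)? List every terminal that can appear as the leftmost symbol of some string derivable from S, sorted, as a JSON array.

FIRST sets, iterate to fixpoint:
[1]
  A via A→c: +{c}
  B via B→c a: +{c}
  C via C→c B: +{c}
  S via S→a: +{a}
  S via S→c: +{c}
  FIRST(S)={a,c}  FIRST(A)={c}  FIRST(B)={c}  FIRST(C)={c}
[2] (stable)
  FIRST(S)={a,c}  FIRST(A)={c}  FIRST(B)={c}  FIRST(C)={c}

FIRST(S) = ["a", "c"]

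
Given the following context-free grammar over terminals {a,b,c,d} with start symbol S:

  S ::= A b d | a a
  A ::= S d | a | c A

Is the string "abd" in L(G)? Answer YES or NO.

CNF form of G:
  S -> A X4 | T3 T3
  A -> S T0 | T1 A | a
  T0 -> d
  T1 -> c
  T2 -> b
  T3 -> a
  X4 -> T2 T0

CYK fill:
  T[0,0] 'a' = {A,T3}  orig:{A}
  T[1,1] 'b' = {T2}  orig:{}
  T[2,2] 'd' = {T0}  orig:{}
  T[0,1] 'ab' = ∅
  T[1,2] 'bd' = {X4}  orig:{}
  T[0,2] 'abd' = {S}

S ∈ T[0,2] ⇒ YES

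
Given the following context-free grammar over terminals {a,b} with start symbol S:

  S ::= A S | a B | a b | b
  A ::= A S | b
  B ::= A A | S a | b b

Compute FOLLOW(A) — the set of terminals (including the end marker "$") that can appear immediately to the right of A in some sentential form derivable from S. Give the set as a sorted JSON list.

Compute FIRST by fixpoint:
[1]
  A via A→b: +{b}
  B via B→A A: +{b}
  S via S→A S: +{b}
  S via S→a B: +{a}
  S: {a,b}  A: {b}  B: {b}
[2]
  B via B→S a: +{a}
  S: {a,b}  A: {b}  B: {a,b}
[3] done
  S: {a,b}  A: {b}  B: {a,b}

FOLLOW iteration:
initialize: $ ∈ FOLLOW(S)
[1]
  A→A S: FOLLOW(A) ⊇ FIRST(S) = {a,b}; new: +{a,b}
  A→A S: FOLLOW(S) ⊇ FOLLOW(A) ⊇ {a,b}; new: +{a,b}
  S→a B: FOLLOW(B) ⊇ FOLLOW(S) ⊇ {$,a,b}; new: +{$,a,b}
  S: {$,a,b}  A: {a,b}  B: {$,a,b}
[2]
  B→A A: FOLLOW(A) ⊇ FOLLOW(B) ⊇ {$,a,b}; new: +{$}
  S: {$,a,b}  A: {$,a,b}  B: {$,a,b}
[3] (stable)
  S: {$,a,b}  A: {$,a,b}  B: {$,a,b}

FOLLOW(A) = ["$", "a", "b"]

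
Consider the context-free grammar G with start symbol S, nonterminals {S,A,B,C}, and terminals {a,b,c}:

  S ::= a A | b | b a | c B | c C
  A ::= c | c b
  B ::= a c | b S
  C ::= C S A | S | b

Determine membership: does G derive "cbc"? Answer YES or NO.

Convert to CNF:
  S -> T0 B | T0 C | T1 T2 | T2 A | b
  A -> T0 T1 | c
  B -> T1 S | T2 T0
  C -> C X3 | T0 B | T0 C | T1 T2 | T2 A | b
  T0 -> c
  T1 -> b
  T2 -> a
  X3 -> S A

CYK table (by increasing span):
  [0..0]={A,T0}  "c"  orig:{A}
  [1..1]={C,S,T1}  "b"  orig:{C,S}
  [2..2]={A,T0}  "c"  orig:{A}
  [0..1]={A,C,S}  "cb"
  [1..2]={X3}  "bc"  orig:{}
  [0..2]={X3}  "cbc"  orig:{}

S ∉ T[0,2] ⇒ NO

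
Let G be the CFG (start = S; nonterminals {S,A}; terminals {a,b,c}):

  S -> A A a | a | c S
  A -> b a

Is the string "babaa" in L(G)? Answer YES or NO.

CNF form of G:
  S -> A X3 | T2 S | a
  A -> T0 T1
  T0 -> b
  T1 -> a
  T2 -> c
  X3 -> A T1

CYK table (by increasing span):
  [0..0]={T0}  "b"  orig:{}
  [1..1]={S,T1}  "a"  orig:{S}
  [2..2]={T0}  "b"  orig:{}
  [3..3]={S,T1}  "a"  orig:{S}
  [4..4]={S,T1}  "a"  orig:{S}
  [0..1]={A}  "ba"
  [1..2]=∅  "ab"
  [2..3]={A}  "ba"
  [3..4]=∅  "aa"
  [0..2]=∅  "bab"
  [1..3]=∅  "aba"
  [2..4]={X3}  "baa"  orig:{}
  [0..3]=∅  "baba"
  [1..4]=∅  "abaa"
  [0..4]={S}  "babaa"

S ∈ T[0,4] ⇒ YES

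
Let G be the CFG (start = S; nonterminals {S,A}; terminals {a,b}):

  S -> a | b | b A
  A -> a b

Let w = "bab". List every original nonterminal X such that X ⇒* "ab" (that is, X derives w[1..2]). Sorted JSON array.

CNF form of G:
  S -> T1 A | a | b
  A -> T0 T1
  T0 -> a
  T1 -> b

CYK table (by increasing span), restricted to cells inside w[1..2]:
  [1..1]={S,T0}  "a"  orig:{S}
  [2..2]={S,T1}  "b"  orig:{S}
  [1..2]={A}  "ab"

Original NTs in T[1,2] deriving "ab": ["A"]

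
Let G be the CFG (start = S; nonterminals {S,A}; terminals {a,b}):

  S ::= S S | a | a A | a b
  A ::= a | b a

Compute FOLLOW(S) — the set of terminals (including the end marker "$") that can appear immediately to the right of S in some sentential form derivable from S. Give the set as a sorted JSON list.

FIRST sets, iterate to fixpoint:
pass 1:
  A via A→a: +{a}
  A via A→b a: +{b}
  S via S→a: +{a}
  S: {a}  A: {a,b}
pass 2: — fixpoint
  S: {a}  A: {a,b}

Compute FOLLOW by fixpoint:
seed FOLLOW(S) with $
iter 1:
  S→S S: FOLLOW(S) ⊇ FIRST(S) = {a}; new: +{a}
  S→a A: FOLLOW(A) ⊇ FOLLOW(S) ⊇ {$,a}; new: +{$,a}
  FOLLOW[S]={$,a}  FOLLOW[A]={$,a}
iter 2: (stable)
  FOLLOW[S]={$,a}  FOLLOW[A]={$,a}

FOLLOW(S) = ["$", "a"]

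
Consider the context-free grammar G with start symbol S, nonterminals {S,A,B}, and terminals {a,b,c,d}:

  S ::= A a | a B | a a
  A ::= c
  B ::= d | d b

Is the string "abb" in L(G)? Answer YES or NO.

CNF form of G:
  S -> A T2 | T2 B | T2 T2
  A -> c
  B -> T0 T1 | d
  T0 -> d
  T1 -> b
  T2 -> a

Fill CYK table bottom-up:
  cell(0,0) a: {T2}  orig:{}
  cell(1,1) b: {T1}  orig:{}
  cell(2,2) b: {T1}  orig:{}
  cell(0,1) ab: ∅
  cell(1,2) bb: ∅
  cell(0,2) abb: ∅

S ∉ T[0,2] ⇒ NO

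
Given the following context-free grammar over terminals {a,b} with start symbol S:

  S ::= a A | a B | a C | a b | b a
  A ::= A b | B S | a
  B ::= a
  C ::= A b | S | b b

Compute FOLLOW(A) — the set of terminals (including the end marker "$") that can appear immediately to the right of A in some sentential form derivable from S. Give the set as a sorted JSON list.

Compute FIRST by fixpoint:
pass 1:
  A via A→a: +{a}
  B via B→a: +{a}
  C via C→A b: +{a}
  C via C→b b: +{b}
  S via S→a A: +{a}
  S via S→b a: +{b}
  FIRST(S)={a,b}  FIRST(A)={a}  FIRST(B)={a}  FIRST(C)={a,b}
pass 2: (stable)
  FIRST(S)={a,b}  FIRST(A)={a}  FIRST(B)={a}  FIRST(C)={a,b}

FOLLOW iteration:
seed FOLLOW(S) with $
pass 1:
  A→A b: FOLLOW(A) ⊇ FIRST(b) = {b}; new: +{b}
  A→B S: FOLLOW(B) ⊇ FIRST(S) = {a,b}; new: +{a,b}
  A→B S: FOLLOW(S) ⊇ FOLLOW(A) ⊇ {b}; new: +{b}
  S→a A: FOLLOW(A) ⊇ FOLLOW(S) ⊇ {$,b}; new: +{$}
  S→a B: FOLLOW(B) ⊇ FOLLOW(S) ⊇ {$,b}; new: +{$}
  S→a C: FOLLOW(C) ⊇ FOLLOW(S) ⊇ {$,b}; new: +{$,b}
  FOLLOW[S]={$,b}  FOLLOW[A]={$,b}  FOLLOW[B]={$,a,b}  FOLLOW[C]={$,b}
pass 2: done
  FOLLOW[S]={$,b}  FOLLOW[A]={$,b}  FOLLOW[B]={$,a,b}  FOLLOW[C]={$,b}

FOLLOW(A) = ["$", "b"]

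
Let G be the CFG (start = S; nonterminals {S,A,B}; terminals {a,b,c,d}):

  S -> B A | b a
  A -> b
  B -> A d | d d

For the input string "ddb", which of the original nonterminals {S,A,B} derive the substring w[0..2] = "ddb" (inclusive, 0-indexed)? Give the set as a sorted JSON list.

Convert to CNF:
  S -> B A | T1 T2
  A -> b
  B -> A T0 | T0 T0
  T0 -> d
  T1 -> b
  T2 -> a

CYK table (by increasing span), restricted to cells inside w[0..2]:
  T[0,0] 'd' = {T0}  orig:{}
  T[1,1] 'd' = {T0}  orig:{}
  T[2,2] 'b' = {A,T1}  orig:{A}
  T[0,1] 'dd' = {B}
  T[1,2] 'db' = ∅
  T[0,2] 'ddb' = {S}

Original NTs in T[0,2] deriving "ddb": ["S"]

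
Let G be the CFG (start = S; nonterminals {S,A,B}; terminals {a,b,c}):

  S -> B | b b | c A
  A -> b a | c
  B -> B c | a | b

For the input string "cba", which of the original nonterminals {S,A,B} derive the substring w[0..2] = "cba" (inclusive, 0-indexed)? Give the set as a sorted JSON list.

Convert to CNF:
  S -> B T2 | T0 T0 | T2 A | a | b
  A -> T0 T1 | c
  B -> B T2 | a | b
  T0 -> b
  T1 -> a
  T2 -> c

CYK table (by increasing span) — only the sub-triangle for w[0..2]:
  T[0,0] 'c' = {A,T2}  orig:{A}
  T[1,1] 'b' = {B,S,T0}  orig:{B,S}
  T[2,2] 'a' = {B,S,T1}  orig:{B,S}
  T[0,1] 'cb' = ∅
  T[1,2] 'ba' = {A}
  T[0,2] 'cba' = {S}

Original NTs in T[0,2] deriving "cba": ["S"]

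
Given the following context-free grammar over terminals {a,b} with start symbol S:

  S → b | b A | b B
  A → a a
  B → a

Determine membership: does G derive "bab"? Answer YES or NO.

CNF form of G:
  S -> T1 A | T1 B | b
  A -> T0 T0
  B -> a
  T0 -> a
  T1 -> b

CYK fill:
  cell(0,0) b: {S,T1}  orig:{S}
  cell(1,1) a: {B,T0}  orig:{B}
  cell(2,2) b: {S,T1}  orig:{S}
  cell(0,1) ba: {S}
  cell(1,2) ab: ∅
  cell(0,2) bab: ∅

S ∉ T[0,2] ⇒ NO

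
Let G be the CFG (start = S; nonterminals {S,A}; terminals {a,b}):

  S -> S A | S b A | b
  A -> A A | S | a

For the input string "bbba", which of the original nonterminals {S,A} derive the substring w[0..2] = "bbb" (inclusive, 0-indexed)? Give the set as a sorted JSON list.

Convert to CNF:
  S -> S A | S X2 | b
  A -> A A | S A | S X1 | a | b
  T0 -> b
  X1 -> T0 A
  X2 -> T0 A

CYK table (by increasing span) — only the sub-triangle for w[0..2]:
  cell(0,0) b: {A,S,T0}  orig:{A,S}
  cell(1,1) b: {A,S,T0}  orig:{A,S}
  cell(2,2) b: {A,S,T0}  orig:{A,S}
  cell(0,1) bb: {A,S,X1,X2}  orig:{A,S}
  cell(1,2) bb: {A,S,X1,X2}  orig:{A,S}
  cell(0,2) bbb: {A,S,X1,X2}  orig:{A,S}

Original NTs in T[0,2] deriving "bbb": ["A", "S"]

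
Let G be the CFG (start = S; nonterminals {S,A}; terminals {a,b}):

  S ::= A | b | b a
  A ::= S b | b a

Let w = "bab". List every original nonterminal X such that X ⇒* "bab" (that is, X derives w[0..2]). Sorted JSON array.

Convert to CNF:
  S -> S T0 | T0 T1 | b
  A -> S T0 | T0 T1
  T0 -> b
  T1 -> a

CYK fill, restricted to cells inside w[0..2]:
  [0..0]={S,T0}  "b"  orig:{S}
  [1..1]={T1}  "a"  orig:{}
  [2..2]={S,T0}  "b"  orig:{S}
  [0..1]={A,S}  "ba"
  [1..2]=∅  "ab"
  [0..2]={A,S}  "bab"

Original NTs in T[0,2] deriving "bab": ["A", "S"]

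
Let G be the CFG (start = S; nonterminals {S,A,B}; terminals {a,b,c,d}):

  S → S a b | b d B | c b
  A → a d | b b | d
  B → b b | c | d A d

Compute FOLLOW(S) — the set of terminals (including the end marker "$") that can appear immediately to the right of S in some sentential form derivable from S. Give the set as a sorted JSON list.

Compute FIRST by fixpoint:
iter 1:
  A via A→a d: +{a}
  A via A→b b: +{b}
  A via A→d: +{d}
  B via B→b b: +{b}
  B via B→c: +{c}
  B via B→d A d: +{d}
  S via S→b d B: +{b}
  S via S→c b: +{c}
  FIRST(S)={b,c}  FIRST(A)={a,b,d}  FIRST(B)={b,c,d}
iter 2: (stable)
  FIRST(S)={b,c}  FIRST(A)={a,b,d}  FIRST(B)={b,c,d}

FOLLOW sets:
seed FOLLOW(S) with $
round 1:
  B→d A d: FOLLOW(A) ⊇ FIRST(d) = {d}; new: +{d}
  S→S a b: FOLLOW(S) ⊇ FIRST(a) = {a}; new: +{a}
  S→b d B: FOLLOW(B) ⊇ FOLLOW(S) ⊇ {$,a}; new: +{$,a}
  S: {$,a}  A: {d}  B: {$,a}
round 2: done
  S: {$,a}  A: {d}  B: {$,a}

FOLLOW(S) = ["$", "a"]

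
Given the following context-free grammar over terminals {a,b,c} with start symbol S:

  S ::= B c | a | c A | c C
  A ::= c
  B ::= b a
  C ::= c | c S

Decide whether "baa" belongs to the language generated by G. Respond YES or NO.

CNF form of G:
  S -> B T2 | T2 A | T2 C | a
  A -> c
  B -> T0 T1
  C -> T2 S | c
  T0 -> b
  T1 -> a
  T2 -> c

Fill CYK table bottom-up:
  T[0,0] 'b' = {T0}  orig:{}
  T[1,1] 'a' = {S,T1}  orig:{S}
  T[2,2] 'a' = {S,T1}  orig:{S}
  T[0,1] 'ba' = {B}
  T[1,2] 'aa' = ∅
  T[0,2] 'baa' = ∅

S ∉ T[0,2] ⇒ NO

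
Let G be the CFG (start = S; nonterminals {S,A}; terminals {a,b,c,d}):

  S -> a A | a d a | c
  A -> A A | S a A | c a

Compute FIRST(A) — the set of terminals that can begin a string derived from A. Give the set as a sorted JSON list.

FIRST iteration:
pass 1:
  A via A→c a: +{c}
  S via S→a A: +{a}
  S via S→c: +{c}
  FIRST(S)={a,c}  FIRST(A)={c}
pass 2:
  A via A→S a A: +{a}
  FIRST(S)={a,c}  FIRST(A)={a,c}
pass 3: (stable)
  FIRST(S)={a,c}  FIRST(A)={a,c}

FIRST(A) = ["a", "c"]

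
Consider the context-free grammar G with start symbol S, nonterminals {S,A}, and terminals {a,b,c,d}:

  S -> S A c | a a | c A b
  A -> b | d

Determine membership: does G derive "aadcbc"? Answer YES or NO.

CNF form of G:
  S -> S X3 | T0 X4 | T1 T1
  A -> b | d
  T0 -> c
  T1 -> a
  T2 -> b
  X3 -> A T0
  X4 -> A T2

CYK fill:
  cell(0,0) a: {T1}  orig:{}
  cell(1,1) a: {T1}  orig:{}
  cell(2,2) d: {A}
  cell(3,3) c: {T0}  orig:{}
  cell(4,4) b: {A,T2}  orig:{A}
  cell(5,5) c: {T0}  orig:{}
  cell(0,1) aa: {S}
  cell(1,2) ad: ∅
  cell(2,3) dc: {X3}  orig:{}
  cell(3,4) cb: ∅
  cell(4,5) bc: {X3}  orig:{}
  cell(0,2) aad: ∅
  cell(1,3) adc: ∅
  cell(2,4) dcb: ∅
  cell(3,5) cbc: ∅
  cell(0,3) aadc: {S}
  cell(1,4) adcb: ∅
  cell(2,5) dcbc: ∅
  cell(0,4) aadcb: ∅
  cell(1,5) adcbc: ∅
  cell(0,5) aadcbc: {S}

S ∈ T[0,5] ⇒ YES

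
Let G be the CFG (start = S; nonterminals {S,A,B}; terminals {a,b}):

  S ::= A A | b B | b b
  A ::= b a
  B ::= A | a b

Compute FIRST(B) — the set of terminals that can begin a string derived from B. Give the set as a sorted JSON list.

Compute FIRST by fixpoint:
iter 1:
  A via A→b a: +{b}
  B via B→A: +{b}
  B via B→a b: +{a}
  S via S→A A: +{b}
  FIRST[S]={b}  FIRST[A]={b}  FIRST[B]={a,b}
iter 2: — fixpoint
  FIRST[S]={b}  FIRST[A]={b}  FIRST[B]={a,b}

FIRST(B) = ["a", "b"]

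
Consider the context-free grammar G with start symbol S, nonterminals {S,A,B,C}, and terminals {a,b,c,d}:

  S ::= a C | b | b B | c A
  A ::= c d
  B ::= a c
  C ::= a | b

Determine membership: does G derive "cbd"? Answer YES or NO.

CNF form of G:
  S -> T0 A | T2 C | T3 B | b
  A -> T0 T1
  B -> T2 T0
  C -> a | b
  T0 -> c
  T1 -> d
  T2 -> a
  T3 -> b

CYK table (by increasing span):
  cell(0,0) c: {T0}  orig:{}
  cell(1,1) b: {C,S,T3}  orig:{C,S}
  cell(2,2) d: {T1}  orig:{}
  cell(0,1) cb: ∅
  cell(1,2) bd: ∅
  cell(0,2) cbd: ∅

S ∉ T[0,2] ⇒ NO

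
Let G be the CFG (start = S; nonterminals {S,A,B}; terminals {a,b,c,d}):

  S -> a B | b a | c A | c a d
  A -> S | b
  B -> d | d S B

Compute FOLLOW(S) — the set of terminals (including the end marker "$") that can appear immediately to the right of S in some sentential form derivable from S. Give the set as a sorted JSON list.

FIRST sets, iterate to fixpoint:
[1]
  A via A→b: +{b}
  B via B→d: +{d}
  S via S→a B: +{a}
  S via S→b a: +{b}
  S via S→c A: +{c}
  FIRST(S)={a,b,c}  FIRST(A)={b}  FIRST(B)={d}
[2]
  A via A→S: +{a,c}
  FIRST(S)={a,b,c}  FIRST(A)={a,b,c}  FIRST(B)={d}
[3] (stable)
  FIRST(S)={a,b,c}  FIRST(A)={a,b,c}  FIRST(B)={d}

Compute FOLLOW by fixpoint:
FOLLOW(S) := {$}
round 1:
  B→d S B: FOLLOW(S) ⊇ FIRST(B) = {d}; new: +{d}
  S→a B: FOLLOW(B) ⊇ FOLLOW(S) ⊇ {$,d}; new: +{$,d}
  S→c A: FOLLOW(A) ⊇ FOLLOW(S) ⊇ {$,d}; new: +{$,d}
  FOLLOW[S]={$,d}  FOLLOW[A]={$,d}  FOLLOW[B]={$,d}
round 2: done
  FOLLOW[S]={$,d}  FOLLOW[A]={$,d}  FOLLOW[B]={$,d}

FOLLOW(S) = ["$", "d"]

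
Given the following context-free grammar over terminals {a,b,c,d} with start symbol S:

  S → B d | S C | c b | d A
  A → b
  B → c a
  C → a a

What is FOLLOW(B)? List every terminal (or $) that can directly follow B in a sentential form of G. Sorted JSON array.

FIRST sets, iterate to fixpoint:
pass 1:
  A via A→b: +{b}
  B via B→c a: +{c}
  C via C→a a: +{a}
  S via S→B d: +{c}
  S via S→d A: +{d}
  FIRST[S]={c,d}  FIRST[A]={b}  FIRST[B]={c}  FIRST[C]={a}
pass 2: done
  FIRST[S]={c,d}  FIRST[A]={b}  FIRST[B]={c}  FIRST[C]={a}

FOLLOW sets:
FOLLOW(S) := {$}
[1]
  S→B d: FOLLOW(B) ⊇ FIRST(d) = {d}; new: +{d}
  S→S C: FOLLOW(S) ⊇ FIRST(C) = {a}; new: +{a}
  S→S C: FOLLOW(C) ⊇ FOLLOW(S) ⊇ {$,a}; new: +{$,a}
  S→d A: FOLLOW(A) ⊇ FOLLOW(S) ⊇ {$,a}; new: +{$,a}
  FOLLOW(S)={$,a}  FOLLOW(A)={$,a}  FOLLOW(B)={d}  FOLLOW(C)={$,a}
[2] — fixpoint
  FOLLOW(S)={$,a}  FOLLOW(A)={$,a}  FOLLOW(B)={d}  FOLLOW(C)={$,a}

FOLLOW(B) = ["d"]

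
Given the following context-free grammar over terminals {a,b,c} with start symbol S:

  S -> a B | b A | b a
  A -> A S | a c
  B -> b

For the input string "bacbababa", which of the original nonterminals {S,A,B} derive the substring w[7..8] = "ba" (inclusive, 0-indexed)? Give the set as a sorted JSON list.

CNF form of G:
  S -> T0 B | T2 A | T2 T0
  A -> A S | T0 T1
  B -> b
  T0 -> a
  T1 -> c
  T2 -> b

Fill CYK table bottom-up — only the sub-triangle for w[7..8]:
  T[7,7] 'b' = {B,T2}  orig:{B}
  T[8,8] 'a' = {T0}  orig:{}
  T[7,8] 'ba' = {S}

Original NTs in T[7,8] deriving "ba": ["S"]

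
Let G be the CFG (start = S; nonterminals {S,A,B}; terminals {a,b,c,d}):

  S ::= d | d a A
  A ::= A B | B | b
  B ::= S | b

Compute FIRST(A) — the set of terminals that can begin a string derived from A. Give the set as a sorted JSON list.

FIRST sets, iterate to fixpoint:
[1]
  A via A→b: +{b}
  B via B→b: +{b}
  S via S→d: +{d}
  S: {d}  A: {b}  B: {b}
[2]
  B via B→S: +{d}
  S: {d}  A: {b}  B: {b,d}
[3]
  A via A→B: +{d}
  S: {d}  A: {b,d}  B: {b,d}
[4] done
  S: {d}  A: {b,d}  B: {b,d}

FIRST(A) = ["b", "d"]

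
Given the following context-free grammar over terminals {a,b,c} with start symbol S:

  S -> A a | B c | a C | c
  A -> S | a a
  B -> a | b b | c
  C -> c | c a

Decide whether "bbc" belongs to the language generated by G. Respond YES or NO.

CNF form of G:
  S -> A T0 | B T1 | T0 C | c
  A -> A T0 | B T1 | T0 C | T0 T0 | c
  B -> T2 T2 | a | c
  C -> T1 T0 | c
  T0 -> a
  T1 -> c
  T2 -> b

Fill CYK table bottom-up:
  T[0,0] 'b' = {T2}  orig:{}
  T[1,1] 'b' = {T2}  orig:{}
  T[2,2] 'c' = {A,B,C,S,T1}  orig:{A,B,C,S}
  T[0,1] 'bb' = {B}
  T[1,2] 'bc' = ∅
  T[0,2] 'bbc' = {A,S}

S ∈ T[0,2] ⇒ YES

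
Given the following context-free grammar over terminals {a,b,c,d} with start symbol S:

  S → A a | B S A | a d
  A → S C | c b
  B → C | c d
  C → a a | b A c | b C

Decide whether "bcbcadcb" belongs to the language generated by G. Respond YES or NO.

Convert to CNF:
  S -> A T2 | B X6 | T2 T3
  A -> S C | T0 T1
  B -> T0 T3 | T1 C | T1 X4 | T2 T2
  C -> T1 C | T1 X5 | T2 T2
  T0 -> c
  T1 -> b
  T2 -> a
  T3 -> d
  X4 -> A T0
  X5 -> A T0
  X6 -> S A

CYK fill:
  cell(0,0) b: {T1}  orig:{}
  cell(1,1) c: {T0}  orig:{}
  cell(2,2) b: {T1}  orig:{}
  cell(3,3) c: {T0}  orig:{}
  cell(4,4) a: {T2}  orig:{}
  cell(5,5) d: {T3}  orig:{}
  cell(6,6) c: {T0}  orig:{}
  cell(7,7) b: {T1}  orig:{}
  cell(0,1) bc: ∅
  cell(1,2) cb: {A}
  cell(2,3) bc: ∅
  cell(3,4) ca: ∅
  cell(4,5) ad: {S}
  cell(5,6) dc: ∅
  cell(6,7) cb: {A}
  cell(0,2) bcb: ∅
  cell(1,3) cbc: {X4,X5}  orig:{}
  cell(2,4) bca: ∅
  cell(3,5) cad: ∅
  cell(4,6) adc: ∅
  cell(5,7) dcb: ∅
  cell(0,3) bcbc: {B,C}
  cell(1,4) cbca: ∅
  cell(2,5) bcad: ∅
  cell(3,6) cadc: ∅
  cell(4,7) adcb: {X6}  orig:{}
  cell(0,4) bcbca: ∅
  cell(1,5) cbcad: ∅
  cell(2,6) bcadc: ∅
  cell(3,7) cadcb: ∅
  cell(0,5) bcbcad: ∅
  cell(1,6) cbcadc: ∅
  cell(2,7) bcadcb: ∅
  cell(0,6) bcbcadc: ∅
  cell(1,7) cbcadcb: ∅
  cell(0,7) bcbcadcb: {S}

S ∈ T[0,7] ⇒ YES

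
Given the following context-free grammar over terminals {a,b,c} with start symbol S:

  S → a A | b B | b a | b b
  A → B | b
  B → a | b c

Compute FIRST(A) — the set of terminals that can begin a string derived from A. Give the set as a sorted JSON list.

Compute FIRST by fixpoint:
pass 1:
  A via A→b: +{b}
  B via B→a: +{a}
  B via B→b c: +{b}
  S via S→a A: +{a}
  S via S→b B: +{b}
  FIRST(S)={a,b}  FIRST(A)={b}  FIRST(B)={a,b}
pass 2:
  A via A→B: +{a}
  FIRST(S)={a,b}  FIRST(A)={a,b}  FIRST(B)={a,b}
pass 3: (stable)
  FIRST(S)={a,b}  FIRST(A)={a,b}  FIRST(B)={a,b}

FIRST(A) = ["a", "b"]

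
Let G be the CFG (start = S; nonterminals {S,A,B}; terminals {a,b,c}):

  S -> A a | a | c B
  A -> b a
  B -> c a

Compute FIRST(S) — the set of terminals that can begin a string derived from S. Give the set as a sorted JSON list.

Compute FIRST by fixpoint:
iter 1:
  A via A→b a: +{b}
  B via B→c a: +{c}
  S via S→A a: +{b}
  S via S→a: +{a}
  S via S→c B: +{c}
  S: {a,b,c}  A: {b}  B: {c}
iter 2: done
  S: {a,b,c}  A: {b}  B: {c}

FIRST(S) = ["a", "b", "c"]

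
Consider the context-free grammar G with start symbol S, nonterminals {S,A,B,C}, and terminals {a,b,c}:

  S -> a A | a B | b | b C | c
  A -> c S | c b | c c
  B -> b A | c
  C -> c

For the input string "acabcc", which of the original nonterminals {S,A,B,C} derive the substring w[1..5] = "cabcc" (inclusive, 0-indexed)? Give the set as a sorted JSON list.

Convert to CNF:
  S -> T1 C | T2 A | T2 B | b | c
  A -> T0 S | T0 T0 | T0 T1
  B -> T1 A | c
  C -> c
  T0 -> c
  T1 -> b
  T2 -> a

Fill CYK table bottom-up, restricted to cells inside w[1..5]:
  [1..1]={B,C,S,T0}  "c"  orig:{B,C,S}
  [2..2]={T2}  "a"  orig:{}
  [3..3]={S,T1}  "b"  orig:{S}
  [4..4]={B,C,S,T0}  "c"  orig:{B,C,S}
  [5..5]={B,C,S,T0}  "c"  orig:{B,C,S}
  [1..2]=∅  "ca"
  [2..3]=∅  "ab"
  [3..4]={S}  "bc"
  [4..5]={A}  "cc"
  [1..3]=∅  "cab"
  [2..4]=∅  "abc"
  [3..5]={B}  "bcc"
  [1..4]=∅  "cabc"
  [2..5]={S}  "abcc"
  [1..5]={A}  "cabcc"

Original NTs in T[1,5] deriving "cabcc": ["A"]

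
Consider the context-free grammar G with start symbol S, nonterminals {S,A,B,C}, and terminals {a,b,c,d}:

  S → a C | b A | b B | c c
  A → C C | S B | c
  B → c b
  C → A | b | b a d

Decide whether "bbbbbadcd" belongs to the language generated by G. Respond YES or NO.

CNF form of G:
  S -> T0 T0 | T1 A | T1 B | T2 C
  A -> C C | S B | c
  B -> T0 T1
  C -> C C | S B | T1 X4 | b | c
  T0 -> c
  T1 -> b
  T2 -> a
  T3 -> d
  X4 -> T2 T3

Fill CYK table bottom-up:
  cell(0,0) b: {C,T1}  orig:{C}
  cell(1,1) b: {C,T1}  orig:{C}
  cell(2,2) b: {C,T1}  orig:{C}
  cell(3,3) b: {C,T1}  orig:{C}
  cell(4,4) b: {C,T1}  orig:{C}
  cell(5,5) a: {T2}  orig:{}
  cell(6,6) d: {T3}  orig:{}
  cell(7,7) c: {A,C,T0}  orig:{A,C}
  cell(8,8) d: {T3}  orig:{}
  cell(0,1) bb: {A,C}
  cell(1,2) bb: {A,C}
  cell(2,3) bb: {A,C}
  cell(3,4) bb: {A,C}
  cell(4,5) ba: ∅
  cell(5,6) ad: {X4}  orig:{}
  cell(6,7) dc: ∅
  cell(7,8) cd: ∅
  cell(0,2) bbb: {A,C,S}
  cell(1,3) bbb: {A,C,S}
  cell(2,4) bbb: {A,C,S}
  cell(3,5) bba: ∅
  cell(4,6) bad: {C}
  cell(5,7) adc: ∅
  cell(6,8) dcd: ∅
  cell(0,3) bbbb: {A,C,S}
  cell(1,4) bbbb: {A,C,S}
  cell(2,5) bbba: ∅
  cell(3,6) bbad: {A,C}
  cell(4,7) badc: {A,C}
  cell(5,8) adcd: ∅
  cell(0,4) bbbbb: {A,C,S}
  cell(1,5) bbbba: ∅
  cell(2,6) bbbad: {A,C,S}
  cell(3,7) bbadc: {A,C,S}
  cell(4,8) badcd: ∅
  cell(0,5) bbbbba: ∅
  cell(1,6) bbbbad: {A,C,S}
  cell(2,7) bbbadc: {A,C,S}
  cell(3,8) bbadcd: ∅
  cell(0,6) bbbbbad: {A,C,S}
  cell(1,7) bbbbadc: {A,C,S}
  cell(2,8) bbbadcd: ∅
  cell(0,7) bbbbbadc: {A,C,S}
  cell(1,8) bbbbadcd: ∅
  cell(0,8) bbbbbadcd: ∅

S ∉ T[0,8] ⇒ NO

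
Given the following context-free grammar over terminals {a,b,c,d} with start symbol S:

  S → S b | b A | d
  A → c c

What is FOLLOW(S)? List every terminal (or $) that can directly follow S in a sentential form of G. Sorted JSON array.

Compute FIRST by fixpoint:
iter 1:
  A via A→c c: +{c}
  S via S→b A: +{b}
  S via S→d: +{d}
  FIRST[S]={b,d}  FIRST[A]={c}
iter 2: (stable)
  FIRST[S]={b,d}  FIRST[A]={c}

Compute FOLLOW by fixpoint:
initialize: $ ∈ FOLLOW(S)
pass 1:
  S→S b: FOLLOW(S) ⊇ FIRST(b) = {b}; new: +{b}
  S→b A: FOLLOW(A) ⊇ FOLLOW(S) ⊇ {$,b}; new: +{$,b}
  FOLLOW(S)={$,b}  FOLLOW(A)={$,b}
pass 2: (no change)
  FOLLOW(S)={$,b}  FOLLOW(A)={$,b}

FOLLOW(S) = ["$", "b"]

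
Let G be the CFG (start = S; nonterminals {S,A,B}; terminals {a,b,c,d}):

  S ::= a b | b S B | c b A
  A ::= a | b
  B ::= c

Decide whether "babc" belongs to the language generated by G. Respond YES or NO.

CNF form of G:
  S -> T0 T1 | T1 X3 | T2 X4
  A -> a | b
  B -> c
  T0 -> a
  T1 -> b
  T2 -> c
  X3 -> S B
  X4 -> T1 A

CYK table (by increasing span):
  T[0,0] 'b' = {A,T1}  orig:{A}
  T[1,1] 'a' = {A,T0}  orig:{A}
  T[2,2] 'b' = {A,T1}  orig:{A}
  T[3,3] 'c' = {B,T2}  orig:{B}
  T[0,1] 'ba' = {X4}  orig:{}
  T[1,2] 'ab' = {S}
  T[2,3] 'bc' = ∅
  T[0,2] 'bab' = ∅
  T[1,3] 'abc' = {X3}  orig:{}
  T[0,3] 'babc' = {S}

S ∈ T[0,3] ⇒ YES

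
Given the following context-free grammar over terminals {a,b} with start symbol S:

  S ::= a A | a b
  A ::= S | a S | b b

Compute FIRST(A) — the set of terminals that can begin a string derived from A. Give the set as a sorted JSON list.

Compute FIRST by fixpoint:
round 1:
  A via A→a S: +{a}
  A via A→b b: +{b}
  S via S→a A: +{a}
  S: {a}  A: {a,b}
round 2: (stable)
  S: {a}  A: {a,b}

FIRST(A) = ["a", "b"]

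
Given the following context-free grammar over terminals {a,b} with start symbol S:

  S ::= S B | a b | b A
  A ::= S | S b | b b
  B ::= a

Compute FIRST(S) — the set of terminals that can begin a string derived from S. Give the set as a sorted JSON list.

FIRST iteration:
[1]
  A via A→b b: +{b}
  B via B→a: +{a}
  S via S→a b: +{a}
  S via S→b A: +{b}
  S: {a,b}  A: {b}  B: {a}
[2]
  A via A→S: +{a}
  S: {a,b}  A: {a,b}  B: {a}
[3] (stable)
  S: {a,b}  A: {a,b}  B: {a}

FIRST(S) = ["a", "b"]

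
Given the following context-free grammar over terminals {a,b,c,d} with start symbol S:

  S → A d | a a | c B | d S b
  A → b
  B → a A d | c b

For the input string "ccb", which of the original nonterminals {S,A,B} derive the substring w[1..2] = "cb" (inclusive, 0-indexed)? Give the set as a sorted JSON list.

Convert to CNF:
  S -> A T1 | T0 T0 | T1 X5 | T2 B
  A -> b
  B -> T0 X4 | T2 T3
  T0 -> a
  T1 -> d
  T2 -> c
  T3 -> b
  X4 -> A T1
  X5 -> S T3

Fill CYK table bottom-up — only the sub-triangle for w[1..2]:
  cell(1,1) c: {T2}  orig:{}
  cell(2,2) b: {A,T3}  orig:{A}
  cell(1,2) cb: {B}

Original NTs in T[1,2] deriving "cb": ["B"]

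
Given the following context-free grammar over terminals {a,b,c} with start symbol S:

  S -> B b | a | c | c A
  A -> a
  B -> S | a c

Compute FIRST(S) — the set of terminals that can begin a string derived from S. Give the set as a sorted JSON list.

Compute FIRST by fixpoint:
round 1:
  A via A→a: +{a}
  B via B→a c: +{a}
  S via S→B b: +{a}
  S via S→c: +{c}
  FIRST(S)={a,c}  FIRST(A)={a}  FIRST(B)={a}
round 2:
  B via B→S: +{c}
  FIRST(S)={a,c}  FIRST(A)={a}  FIRST(B)={a,c}
round 3: done
  FIRST(S)={a,c}  FIRST(A)={a}  FIRST(B)={a,c}

FIRST(S) = ["a", "c"]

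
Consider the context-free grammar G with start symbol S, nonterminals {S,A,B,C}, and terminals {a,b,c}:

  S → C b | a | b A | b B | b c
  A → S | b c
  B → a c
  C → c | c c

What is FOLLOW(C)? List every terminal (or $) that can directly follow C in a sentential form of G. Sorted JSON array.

FIRST sets, iterate to fixpoint:
pass 1:
  A via A→b c: +{b}
  B via B→a c: +{a}
  C via C→c: +{c}
  S via S→C b: +{c}
  S via S→a: +{a}
  S via S→b A: +{b}
  S: {a,b,c}  A: {b}  B: {a}  C: {c}
pass 2:
  A via A→S: +{a,c}
  S: {a,b,c}  A: {a,b,c}  B: {a}  C: {c}
pass 3: (stable)
  S: {a,b,c}  A: {a,b,c}  B: {a}  C: {c}

Compute FOLLOW by fixpoint:
seed FOLLOW(S) with $
pass 1:
  S→C b: FOLLOW(C) ⊇ FIRST(b) = {b}; new: +{b}
  S→b A: FOLLOW(A) ⊇ FOLLOW(S) ⊇ {$}; new: +{$}
  S→b B: FOLLOW(B) ⊇ FOLLOW(S) ⊇ {$}; new: +{$}
  FOLLOW[S]={$}  FOLLOW[A]={$}  FOLLOW[B]={$}  FOLLOW[C]={b}
pass 2: — fixpoint
  FOLLOW[S]={$}  FOLLOW[A]={$}  FOLLOW[B]={$}  FOLLOW[C]={b}

FOLLOW(C) = ["b"]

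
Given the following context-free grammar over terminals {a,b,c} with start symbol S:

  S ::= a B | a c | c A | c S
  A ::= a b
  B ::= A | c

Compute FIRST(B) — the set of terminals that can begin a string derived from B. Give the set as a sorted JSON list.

Compute FIRST by fixpoint:
iter 1:
  A via A→a b: +{a}
  B via B→A: +{a}
  B via B→c: +{c}
  S via S→a B: +{a}
  S via S→c A: +{c}
  FIRST[S]={a,c}  FIRST[A]={a}  FIRST[B]={a,c}
iter 2: done
  FIRST[S]={a,c}  FIRST[A]={a}  FIRST[B]={a,c}

FIRST(B) = ["a", "c"]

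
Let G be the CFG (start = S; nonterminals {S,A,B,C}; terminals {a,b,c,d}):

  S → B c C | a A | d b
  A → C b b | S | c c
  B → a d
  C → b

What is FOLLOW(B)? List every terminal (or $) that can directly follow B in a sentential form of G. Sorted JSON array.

FIRST iteration:
[1]
  A via A→c c: +{c}
  B via B→a d: +{a}
  C via C→b: +{b}
  S via S→B c C: +{a}
  S via S→d b: +{d}
  FIRST(S)={a,d}  FIRST(A)={c}  FIRST(B)={a}  FIRST(C)={b}
[2]
  A via A→C b b: +{b}
  A via A→S: +{a,d}
  FIRST(S)={a,d}  FIRST(A)={a,b,c,d}  FIRST(B)={a}  FIRST(C)={b}
[3] (no change)
  FIRST(S)={a,d}  FIRST(A)={a,b,c,d}  FIRST(B)={a}  FIRST(C)={b}

FOLLOW sets:
initialize: $ ∈ FOLLOW(S)
iter 1:
  A→C b b: FOLLOW(C) ⊇ FIRST(b) = {b}; new: +{b}
  S→B c C: FOLLOW(B) ⊇ FIRST(c) = {c}; new: +{c}
  S→B c C: FOLLOW(C) ⊇ FOLLOW(S) ⊇ {$}; new: +{$}
  S→a A: FOLLOW(A) ⊇ FOLLOW(S) ⊇ {$}; new: +{$}
  FOLLOW[S]={$}  FOLLOW[A]={$}  FOLLOW[B]={c}  FOLLOW[C]={$,b}
iter 2: — fixpoint
  FOLLOW[S]={$}  FOLLOW[A]={$}  FOLLOW[B]={c}  FOLLOW[C]={$,b}

FOLLOW(B) = ["c"]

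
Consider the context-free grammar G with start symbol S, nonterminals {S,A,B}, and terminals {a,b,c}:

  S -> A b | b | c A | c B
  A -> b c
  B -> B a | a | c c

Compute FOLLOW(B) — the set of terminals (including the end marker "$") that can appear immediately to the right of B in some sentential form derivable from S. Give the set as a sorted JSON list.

Compute FIRST by fixpoint:
iter 1:
  A via A→b c: +{b}
  B via B→a: +{a}
  B via B→c c: +{c}
  S via S→A b: +{b}
  S via S→c A: +{c}
  FIRST[S]={b,c}  FIRST[A]={b}  FIRST[B]={a,c}
iter 2: (stable)
  FIRST[S]={b,c}  FIRST[A]={b}  FIRST[B]={a,c}

FOLLOW iteration:
initialize: $ ∈ FOLLOW(S)
iter 1:
  B→B a: FOLLOW(B) ⊇ FIRST(a) = {a}; new: +{a}
  S→A b: FOLLOW(A) ⊇ FIRST(b) = {b}; new: +{b}
  S→c A: FOLLOW(A) ⊇ FOLLOW(S) ⊇ {$}; new: +{$}
  S→c B: FOLLOW(B) ⊇ FOLLOW(S) ⊇ {$}; new: +{$}
  FOLLOW[S]={$}  FOLLOW[A]={$,b}  FOLLOW[B]={$,a}
iter 2: (no change)
  FOLLOW[S]={$}  FOLLOW[A]={$,b}  FOLLOW[B]={$,a}

FOLLOW(B) = ["$", "a"]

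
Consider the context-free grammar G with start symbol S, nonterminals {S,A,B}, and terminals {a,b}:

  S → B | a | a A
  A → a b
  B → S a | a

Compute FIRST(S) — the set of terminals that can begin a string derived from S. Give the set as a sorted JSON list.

Compute FIRST by fixpoint:
round 1:
  A via A→a b: +{a}
  B via B→a: +{a}
  S via S→B: +{a}
  FIRST(S)={a}  FIRST(A)={a}  FIRST(B)={a}
round 2: done
  FIRST(S)={a}  FIRST(A)={a}  FIRST(B)={a}

FIRST(S) = ["a"]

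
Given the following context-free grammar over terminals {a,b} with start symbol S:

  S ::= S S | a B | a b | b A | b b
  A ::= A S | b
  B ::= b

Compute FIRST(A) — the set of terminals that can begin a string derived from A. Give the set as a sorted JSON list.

FIRST sets, iterate to fixpoint:
pass 1:
  A via A→b: +{b}
  B via B→b: +{b}
  S via S→a B: +{a}
  S via S→b A: +{b}
  FIRST(S)={a,b}  FIRST(A)={b}  FIRST(B)={b}
pass 2: done
  FIRST(S)={a,b}  FIRST(A)={b}  FIRST(B)={b}

FIRST(A) = ["b"]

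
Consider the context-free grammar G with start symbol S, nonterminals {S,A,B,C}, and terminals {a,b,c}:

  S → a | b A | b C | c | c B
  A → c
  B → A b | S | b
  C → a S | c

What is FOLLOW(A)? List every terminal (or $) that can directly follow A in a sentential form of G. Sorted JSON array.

Compute FIRST by fixpoint:
iter 1:
  A via A→c: +{c}
  B via B→A b: +{c}
  B via B→b: +{b}
  C via C→a S: +{a}
  C via C→c: +{c}
  S via S→a: +{a}
  S via S→b A: +{b}
  S via S→c: +{c}
  S: {a,b,c}  A: {c}  B: {b,c}  C: {a,c}
iter 2:
  B via B→S: +{a}
  S: {a,b,c}  A: {c}  B: {a,b,c}  C: {a,c}
iter 3: (stable)
  S: {a,b,c}  A: {c}  B: {a,b,c}  C: {a,c}

Compute FOLLOW by fixpoint:
initialize: $ ∈ FOLLOW(S)
round 1:
  B→A b: FOLLOW(A) ⊇ FIRST(b) = {b}; new: +{b}
  S→b A: FOLLOW(A) ⊇ FOLLOW(S) ⊇ {$}; new: +{$}
  S→b C: FOLLOW(C) ⊇ FOLLOW(S) ⊇ {$}; new: +{$}
  S→c B: FOLLOW(B) ⊇ FOLLOW(S) ⊇ {$}; new: +{$}
  FOLLOW[S]={$}  FOLLOW[A]={$,b}  FOLLOW[B]={$}  FOLLOW[C]={$}
round 2: (stable)
  FOLLOW[S]={$}  FOLLOW[A]={$,b}  FOLLOW[B]={$}  FOLLOW[C]={$}

FOLLOW(A) = ["$", "b"]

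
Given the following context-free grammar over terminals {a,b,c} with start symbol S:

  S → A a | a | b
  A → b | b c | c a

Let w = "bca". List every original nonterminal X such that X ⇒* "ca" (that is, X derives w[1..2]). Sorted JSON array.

CNF form of G:
  S -> A T2 | a | b
  A -> T0 T1 | T1 T2 | b
  T0 -> b
  T1 -> c
  T2 -> a

CYK table (by increasing span) (cells [i..j] with 1 ≤ i ≤ j ≤ 2 only):
  [1..1]={T1}  "c"  orig:{}
  [2..2]={S,T2}  "a"  orig:{S}
  [1..2]={A}  "ca"

Original NTs in T[1,2] deriving "ca": ["A"]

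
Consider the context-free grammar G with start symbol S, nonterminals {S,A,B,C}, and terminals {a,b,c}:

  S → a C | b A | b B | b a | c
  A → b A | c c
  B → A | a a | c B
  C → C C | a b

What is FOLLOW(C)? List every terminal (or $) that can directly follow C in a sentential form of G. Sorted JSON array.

FIRST iteration:
iter 1:
  A via A→b A: +{b}
  A via A→c c: +{c}
  B via B→A: +{b,c}
  B via B→a a: +{a}
  C via C→a b: +{a}
  S via S→a C: +{a}
  S via S→b A: +{b}
  S via S→c: +{c}
  FIRST[S]={a,b,c}  FIRST[A]={b,c}  FIRST[B]={a,b,c}  FIRST[C]={a}
iter 2: (no change)
  FIRST[S]={a,b,c}  FIRST[A]={b,c}  FIRST[B]={a,b,c}  FIRST[C]={a}

FOLLOW sets:
FOLLOW(S) := {$}
iter 1:
  C→C C: FOLLOW(C) ⊇ FIRST(C) = {a}; new: +{a}
  S→a C: FOLLOW(C) ⊇ FOLLOW(S) ⊇ {$}; new: +{$}
  S→b A: FOLLOW(A) ⊇ FOLLOW(S) ⊇ {$}; new: +{$}
  S→b B: FOLLOW(B) ⊇ FOLLOW(S) ⊇ {$}; new: +{$}
  FOLLOW(S)={$}  FOLLOW(A)={$}  FOLLOW(B)={$}  FOLLOW(C)={$,a}
iter 2: (no change)
  FOLLOW(S)={$}  FOLLOW(A)={$}  FOLLOW(B)={$}  FOLLOW(C)={$,a}

FOLLOW(C) = ["$", "a"]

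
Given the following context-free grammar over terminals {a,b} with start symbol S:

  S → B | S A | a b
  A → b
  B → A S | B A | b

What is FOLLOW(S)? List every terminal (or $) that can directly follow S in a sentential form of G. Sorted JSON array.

FIRST iteration:
[1]
  A via A→b: +{b}
  B via B→A S: +{b}
  S via S→B: +{b}
  S via S→a b: +{a}
  FIRST(S)={a,b}  FIRST(A)={b}  FIRST(B)={b}
[2] — fixpoint
  FIRST(S)={a,b}  FIRST(A)={b}  FIRST(B)={b}

Compute FOLLOW by fixpoint:
initialize: $ ∈ FOLLOW(S)
round 1:
  B→A S: FOLLOW(A) ⊇ FIRST(S) = {a,b}; new: +{a,b}
  B→B A: FOLLOW(B) ⊇ FIRST(A) = {b}; new: +{b}
  S→B: FOLLOW(B) ⊇ FOLLOW(S) ⊇ {$}; new: +{$}
  S→S A: FOLLOW(S) ⊇ FIRST(A) = {b}; new: +{b}
  S→S A: FOLLOW(A) ⊇ FOLLOW(S) ⊇ {$,b}; new: +{$}
  S: {$,b}  A: {$,a,b}  B: {$,b}
round 2: — fixpoint
  S: {$,b}  A: {$,a,b}  B: {$,b}

FOLLOW(S) = ["$", "b"]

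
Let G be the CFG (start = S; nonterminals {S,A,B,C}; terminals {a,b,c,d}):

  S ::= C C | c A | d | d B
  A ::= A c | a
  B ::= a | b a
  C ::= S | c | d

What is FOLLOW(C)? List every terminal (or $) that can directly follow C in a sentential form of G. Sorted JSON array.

Compute FIRST by fixpoint:
iter 1:
  A via A→a: +{a}
  B via B→a: +{a}
  B via B→b a: +{b}
  C via C→c: +{c}
  C via C→d: +{d}
  S via S→C C: +{c,d}
  FIRST[S]={c,d}  FIRST[A]={a}  FIRST[B]={a,b}  FIRST[C]={c,d}
iter 2: done
  FIRST[S]={c,d}  FIRST[A]={a}  FIRST[B]={a,b}  FIRST[C]={c,d}

Compute FOLLOW by fixpoint:
initialize: $ ∈ FOLLOW(S)
[1]
  A→A c: FOLLOW(A) ⊇ FIRST(c) = {c}; new: +{c}
  S→C C: FOLLOW(C) ⊇ FIRST(C) = {c,d}; new: +{c,d}
  S→C C: FOLLOW(C) ⊇ FOLLOW(S) ⊇ {$}; new: +{$}
  S→c A: FOLLOW(A) ⊇ FOLLOW(S) ⊇ {$}; new: +{$}
  S→d B: FOLLOW(B) ⊇ FOLLOW(S) ⊇ {$}; new: +{$}
  S: {$}  A: {$,c}  B: {$}  C: {$,c,d}
[2]
  C→S: FOLLOW(S) ⊇ FOLLOW(C) ⊇ {$,c,d}; new: +{c,d}
  S→c A: FOLLOW(A) ⊇ FOLLOW(S) ⊇ {$,c,d}; new: +{d}
  S→d B: FOLLOW(B) ⊇ FOLLOW(S) ⊇ {$,c,d}; new: +{c,d}
  S: {$,c,d}  A: {$,c,d}  B: {$,c,d}  C: {$,c,d}
[3] (no change)
  S: {$,c,d}  A: {$,c,d}  B: {$,c,d}  C: {$,c,d}

FOLLOW(C) = ["$", "c", "d"]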